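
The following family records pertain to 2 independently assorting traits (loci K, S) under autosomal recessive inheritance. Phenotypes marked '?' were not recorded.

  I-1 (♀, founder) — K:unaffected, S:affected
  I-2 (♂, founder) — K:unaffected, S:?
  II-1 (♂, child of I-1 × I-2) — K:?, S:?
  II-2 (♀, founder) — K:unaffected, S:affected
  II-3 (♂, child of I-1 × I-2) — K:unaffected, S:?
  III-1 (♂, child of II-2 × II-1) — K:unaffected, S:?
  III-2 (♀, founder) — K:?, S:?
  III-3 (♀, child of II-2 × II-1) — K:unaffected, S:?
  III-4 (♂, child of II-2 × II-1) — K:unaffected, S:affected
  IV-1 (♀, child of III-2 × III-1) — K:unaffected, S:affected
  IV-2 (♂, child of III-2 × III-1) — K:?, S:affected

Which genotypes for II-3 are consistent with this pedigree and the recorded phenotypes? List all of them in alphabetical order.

II-3 ∈ {KK Ss, KK ss, Kk Ss, Kk ss}

K/I-1 un ·: KK|Kk
K/I-2 un ·: KK|Kk
K/II-1 ? I-1×I-2: KK|Kk|kk
K/II-2 un ·: KK|Kk
K/II-3 un I-1×I-2: KK|Kk
K/III-1 un II-2×II-1: KK|Kk
K/III-2 ? ·: KK|Kk|kk
K/III-3 un II-2×II-1: KK|Kk
K/III-4 un II-2×II-1: KK|Kk
K/IV-1 un III-2×III-1: KK|Kk
K/IV-2 ? III-2×III-1: KK|Kk|kk
⇒ K over [I-1,I-2,II-1,II-2,II-3,III-1,III-2,III-3,III-4,IV-1,IV-2]: 1458 consistent
S/I-1 aff ·: ss
S/I-2 ? ·: SS|Ss|ss
S/II-1 ? I-1×I-2: Ss|ss
S/II-2 aff ·: ss
S/II-3 ? I-1×I-2: Ss|ss
S/III-1 ? II-2×II-1: Ss|ss
S/III-2 ? ·: Ss|ss
S/III-3 ? II-2×II-1: Ss|ss
S/III-4 aff II-2×II-1: ss
S/IV-1 aff III-2×III-1: ss
S/IV-2 aff III-2×III-1: ss
⇒ S over [I-1,I-2,II-1,II-2,II-3,III-1,III-2,III-3,III-4,IV-1,IV-2]: 30 consistent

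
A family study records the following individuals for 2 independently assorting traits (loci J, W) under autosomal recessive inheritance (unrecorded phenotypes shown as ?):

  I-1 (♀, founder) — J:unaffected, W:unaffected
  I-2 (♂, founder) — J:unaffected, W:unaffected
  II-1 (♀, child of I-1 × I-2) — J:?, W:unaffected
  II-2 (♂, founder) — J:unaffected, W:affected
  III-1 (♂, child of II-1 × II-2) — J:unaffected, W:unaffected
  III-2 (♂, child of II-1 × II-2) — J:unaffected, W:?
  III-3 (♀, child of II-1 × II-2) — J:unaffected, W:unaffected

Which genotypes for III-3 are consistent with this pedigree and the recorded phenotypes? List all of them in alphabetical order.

J/I-1 un ·: JJ|Jj
J/I-2 un ·: JJ|Jj
J/II-1 ? I-1×I-2: JJ|Jj|jj
J/II-2 un ·: JJ|Jj
J/III-1 un II-1×II-2: JJ|Jj
J/III-2 un II-1×II-2: JJ|Jj
J/III-3 un II-1×II-2: JJ|Jj
⇒ J over [I-1,I-2,II-1,II-2,III-1,III-2,III-3]: 86 consistent
W/I-1 un ·: WW|Ww
W/I-2 un ·: WW|Ww
W/II-1 un I-1×I-2: WW|Ww
W/II-2 aff ·: ww
W/III-1 un II-1×II-2: Ww
W/III-2 ? II-1×II-2: Ww|ww
W/III-3 un II-1×II-2: Ww
⇒ W over [I-1,I-2,II-1,II-2,III-1,III-2,III-3]: 10 consistent

III-3 ∈ {JJ Ww, Jj Ww}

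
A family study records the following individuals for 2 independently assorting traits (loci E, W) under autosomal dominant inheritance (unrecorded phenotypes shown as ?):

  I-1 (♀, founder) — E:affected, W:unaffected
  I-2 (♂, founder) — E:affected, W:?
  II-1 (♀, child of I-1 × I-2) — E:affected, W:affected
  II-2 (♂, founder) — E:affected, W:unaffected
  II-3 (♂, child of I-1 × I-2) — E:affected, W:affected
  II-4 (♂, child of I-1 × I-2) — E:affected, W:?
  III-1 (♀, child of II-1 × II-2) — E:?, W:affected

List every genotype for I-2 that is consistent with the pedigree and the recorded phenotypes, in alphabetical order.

I-2 ∈ {EE WW, EE Ww, Ee WW, Ee Ww}

E/I-1 aff ·: Ee|EE
E/I-2 aff ·: Ee|EE
E/II-1 aff I-1×I-2: Ee|EE
E/II-2 aff ·: Ee|EE
E/II-3 aff I-1×I-2: Ee|EE
E/II-4 aff I-1×I-2: Ee|EE
E/III-1 ? II-1×II-2: ee|Ee|EE
⇒ E over [I-1,I-2,II-1,II-2,II-3,II-4,III-1]: 99 consistent
W/I-1 un ·: ww
W/I-2 ? ·: Ww|WW
W/II-1 aff I-1×I-2: Ww
W/II-2 un ·: ww
W/II-3 aff I-1×I-2: Ww
W/II-4 ? I-1×I-2: ww|Ww
W/III-1 aff II-1×II-2: Ww
⇒ W over [I-1,I-2,II-1,II-2,II-3,II-4,III-1]: 3 consistent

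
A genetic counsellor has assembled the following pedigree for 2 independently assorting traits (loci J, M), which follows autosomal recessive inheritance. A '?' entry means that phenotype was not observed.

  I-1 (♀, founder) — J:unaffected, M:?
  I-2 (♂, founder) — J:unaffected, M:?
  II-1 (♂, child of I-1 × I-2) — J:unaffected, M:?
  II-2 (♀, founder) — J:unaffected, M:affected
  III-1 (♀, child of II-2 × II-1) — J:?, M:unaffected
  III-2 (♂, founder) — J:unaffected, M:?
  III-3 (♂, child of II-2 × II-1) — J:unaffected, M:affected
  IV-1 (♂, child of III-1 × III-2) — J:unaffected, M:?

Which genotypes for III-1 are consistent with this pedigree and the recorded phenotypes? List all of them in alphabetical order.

III-1 ∈ {JJ Mm, Jj Mm, jj Mm}

J/I-1 un ·: JJ|Jj
J/I-2 un ·: JJ|Jj
J/II-1 un I-1×I-2: JJ|Jj
J/II-2 un ·: JJ|Jj
J/III-1 ? II-2×II-1: JJ|Jj|jj
J/III-2 un ·: JJ|Jj
J/III-3 un II-2×II-1: JJ|Jj
J/IV-1 un III-1×III-2: JJ|Jj
⇒ J over [I-1,I-2,II-1,II-2,III-1,III-2,III-3,IV-1]: 164 consistent
M/I-1 ? ·: MM|Mm|mm
M/I-2 ? ·: MM|Mm|mm
M/II-1 ? I-1×I-2: Mm
M/II-2 aff ·: mm
M/III-1 un II-2×II-1: Mm
M/III-2 ? ·: MM|Mm|mm
M/III-3 aff II-2×II-1: mm
M/IV-1 ? III-1×III-2: MM|Mm|mm
⇒ M over [I-1,I-2,II-1,II-2,III-1,III-2,III-3,IV-1]: 49 consistent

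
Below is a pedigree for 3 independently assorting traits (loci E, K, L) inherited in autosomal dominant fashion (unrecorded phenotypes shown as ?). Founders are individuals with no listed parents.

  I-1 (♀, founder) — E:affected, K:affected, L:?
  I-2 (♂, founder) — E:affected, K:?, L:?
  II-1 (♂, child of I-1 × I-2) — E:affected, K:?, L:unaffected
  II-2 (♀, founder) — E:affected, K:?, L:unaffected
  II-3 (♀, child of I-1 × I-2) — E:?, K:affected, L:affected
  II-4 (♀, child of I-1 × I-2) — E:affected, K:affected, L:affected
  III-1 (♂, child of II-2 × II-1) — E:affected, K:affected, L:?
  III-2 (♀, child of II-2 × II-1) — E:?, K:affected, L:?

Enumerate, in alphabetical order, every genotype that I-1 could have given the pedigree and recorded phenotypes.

E/I-1 aff ·: Ee|EE
E/I-2 aff ·: Ee|EE
E/II-1 aff I-1×I-2: Ee|EE
E/II-2 aff ·: Ee|EE
E/II-3 ? I-1×I-2: ee|Ee|EE
E/II-4 aff I-1×I-2: Ee|EE
E/III-1 aff II-2×II-1: Ee|EE
E/III-2 ? II-2×II-1: ee|Ee|EE
⇒ E over [I-1,I-2,II-1,II-2,II-3,II-4,III-1,III-2]: 215 consistent
K/I-1 aff ·: Kk|KK
K/I-2 ? ·: kk|Kk|KK
K/II-1 ? I-1×I-2: kk|Kk|KK
K/II-2 ? ·: kk|Kk|KK
K/II-3 aff I-1×I-2: Kk|KK
K/II-4 aff I-1×I-2: Kk|KK
K/III-1 aff II-2×II-1: Kk|KK
K/III-2 aff II-2×II-1: Kk|KK
⇒ K over [I-1,I-2,II-1,II-2,II-3,II-4,III-1,III-2]: 214 consistent
L/I-1 ? ·: ll|Ll
L/I-2 ? ·: ll|Ll
L/II-1 un I-1×I-2: ll
L/II-2 un ·: ll
L/II-3 aff I-1×I-2: Ll|LL
L/II-4 aff I-1×I-2: Ll|LL
L/III-1 ? II-2×II-1: ll
L/III-2 ? II-2×II-1: ll
⇒ L over [I-1,I-2,II-1,II-2,II-3,II-4,III-1,III-2]: 6 consistent

I-1 ∈ {EE KK Ll, EE KK ll, EE Kk Ll, EE Kk ll, Ee KK Ll, Ee KK ll, Ee Kk Ll, Ee Kk ll}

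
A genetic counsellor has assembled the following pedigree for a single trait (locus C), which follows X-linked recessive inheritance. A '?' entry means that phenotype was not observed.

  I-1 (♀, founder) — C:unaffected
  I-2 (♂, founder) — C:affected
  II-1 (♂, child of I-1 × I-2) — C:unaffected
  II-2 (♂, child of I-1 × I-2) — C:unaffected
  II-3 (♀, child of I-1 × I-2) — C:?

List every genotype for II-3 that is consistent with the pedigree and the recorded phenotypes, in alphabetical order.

II-3 ∈ {X^CX^c, X^cX^c}

C/I-1 un ·: X^CX^C|X^CX^c
C/I-2 aff ·: X^cY
C/II-1 un I-1×I-2: X^CY
C/II-2 un I-1×I-2: X^CY
C/II-3 ? I-1×I-2: X^CX^c|X^cX^c
⇒ C over [I-1,I-2,II-1,II-2,II-3]: 3 consistent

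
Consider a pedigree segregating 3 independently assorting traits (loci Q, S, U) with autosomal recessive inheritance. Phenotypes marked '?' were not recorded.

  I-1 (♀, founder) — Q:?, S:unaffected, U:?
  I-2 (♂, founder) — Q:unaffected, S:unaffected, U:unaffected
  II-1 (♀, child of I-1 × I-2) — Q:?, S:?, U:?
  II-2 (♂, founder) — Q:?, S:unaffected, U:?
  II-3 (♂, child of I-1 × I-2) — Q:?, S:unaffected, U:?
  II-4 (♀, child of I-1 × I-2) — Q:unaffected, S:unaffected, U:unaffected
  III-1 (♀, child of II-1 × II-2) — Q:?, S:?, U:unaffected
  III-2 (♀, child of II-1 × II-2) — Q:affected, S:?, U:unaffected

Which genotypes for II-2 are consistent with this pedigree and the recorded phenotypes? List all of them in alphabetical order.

II-2 ∈ {Qq SS UU, Qq SS Uu, Qq SS uu, Qq Ss UU, Qq Ss Uu, Qq Ss uu, qq SS UU, qq SS Uu, qq SS uu, qq Ss UU, qq Ss Uu, qq Ss uu}

Q/I-1 ? ·: QQ|Qq|qq
Q/I-2 un ·: QQ|Qq
Q/II-1 ? I-1×I-2: Qq|qq
Q/II-2 ? ·: Qq|qq
Q/II-3 ? I-1×I-2: QQ|Qq|qq
Q/II-4 un I-1×I-2: QQ|Qq
Q/III-1 ? II-1×II-2: QQ|Qq|qq
Q/III-2 aff II-1×II-2: qq
⇒ Q over [I-1,I-2,II-1,II-2,II-3,II-4,III-1,III-2]: 109 consistent
S/I-1 un ·: SS|Ss
S/I-2 un ·: SS|Ss
S/II-1 ? I-1×I-2: SS|Ss|ss
S/II-2 un ·: SS|Ss
S/II-3 un I-1×I-2: SS|Ss
S/II-4 un I-1×I-2: SS|Ss
S/III-1 ? II-1×II-2: SS|Ss|ss
S/III-2 ? II-1×II-2: SS|Ss|ss
⇒ S over [I-1,I-2,II-1,II-2,II-3,II-4,III-1,III-2]: 241 consistent
U/I-1 ? ·: UU|Uu|uu
U/I-2 un ·: UU|Uu
U/II-1 ? I-1×I-2: UU|Uu|uu
U/II-2 ? ·: UU|Uu|uu
U/II-3 ? I-1×I-2: UU|Uu|uu
U/II-4 un I-1×I-2: UU|Uu
U/III-1 un II-1×II-2: UU|Uu
U/III-2 un II-1×II-2: UU|Uu
⇒ U over [I-1,I-2,II-1,II-2,II-3,II-4,III-1,III-2]: 259 consistent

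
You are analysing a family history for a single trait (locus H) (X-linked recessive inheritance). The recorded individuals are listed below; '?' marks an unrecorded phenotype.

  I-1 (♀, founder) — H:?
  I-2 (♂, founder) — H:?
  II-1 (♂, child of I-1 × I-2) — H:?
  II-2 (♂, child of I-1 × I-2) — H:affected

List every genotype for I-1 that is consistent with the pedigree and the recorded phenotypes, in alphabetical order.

I-1 ∈ {X^HX^h, X^hX^h}

H/I-1 ? ·: X^HX^h|X^hX^h
H/I-2 ? ·: X^HY|X^hY
H/II-1 ? I-1×I-2: X^HY|X^hY
H/II-2 aff I-1×I-2: X^hY
⇒ H over [I-1,I-2,II-1,II-2]: 6 consistent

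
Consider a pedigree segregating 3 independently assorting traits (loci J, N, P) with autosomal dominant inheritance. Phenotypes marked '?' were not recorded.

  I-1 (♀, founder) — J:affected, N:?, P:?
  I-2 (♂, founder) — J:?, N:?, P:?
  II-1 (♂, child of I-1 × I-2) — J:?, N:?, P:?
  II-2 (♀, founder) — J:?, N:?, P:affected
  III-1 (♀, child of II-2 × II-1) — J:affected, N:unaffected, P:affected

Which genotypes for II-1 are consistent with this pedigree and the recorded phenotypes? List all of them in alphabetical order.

II-1 ∈ {JJ Nn PP, JJ Nn Pp, JJ Nn pp, JJ nn PP, JJ nn Pp, JJ nn pp, Jj Nn PP, Jj Nn Pp, Jj Nn pp, Jj nn PP, Jj nn Pp, Jj nn pp, jj Nn PP, jj Nn Pp, jj Nn pp, jj nn PP, jj nn Pp, jj nn pp}

J/I-1 aff ·: Jj|JJ
J/I-2 ? ·: jj|Jj|JJ
J/II-1 ? I-1×I-2: jj|Jj|JJ
J/II-2 ? ·: jj|Jj|JJ
J/III-1 aff II-2×II-1: Jj|JJ
⇒ J over [I-1,I-2,II-1,II-2,III-1]: 45 consistent
N/I-1 ? ·: nn|Nn|NN
N/I-2 ? ·: nn|Nn|NN
N/II-1 ? I-1×I-2: nn|Nn
N/II-2 ? ·: nn|Nn
N/III-1 un II-2×II-1: nn
⇒ N over [I-1,I-2,II-1,II-2,III-1]: 22 consistent
P/I-1 ? ·: pp|Pp|PP
P/I-2 ? ·: pp|Pp|PP
P/II-1 ? I-1×I-2: pp|Pp|PP
P/II-2 aff ·: Pp|PP
P/III-1 aff II-2×II-1: Pp|PP
⇒ P over [I-1,I-2,II-1,II-2,III-1]: 48 consistent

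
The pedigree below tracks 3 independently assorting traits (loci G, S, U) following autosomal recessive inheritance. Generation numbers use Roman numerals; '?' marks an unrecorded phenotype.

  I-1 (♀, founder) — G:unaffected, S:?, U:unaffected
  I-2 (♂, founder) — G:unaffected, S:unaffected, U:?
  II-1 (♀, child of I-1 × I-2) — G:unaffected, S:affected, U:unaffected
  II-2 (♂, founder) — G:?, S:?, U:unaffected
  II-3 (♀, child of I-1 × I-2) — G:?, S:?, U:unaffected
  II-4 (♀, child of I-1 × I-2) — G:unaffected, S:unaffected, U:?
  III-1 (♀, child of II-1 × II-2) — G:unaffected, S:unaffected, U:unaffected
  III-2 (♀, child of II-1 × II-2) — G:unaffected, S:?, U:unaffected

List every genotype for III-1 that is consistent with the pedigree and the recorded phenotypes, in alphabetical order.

III-1 ∈ {GG Ss UU, GG Ss Uu, Gg Ss UU, Gg Ss Uu}

G/I-1 un ·: GG|Gg
G/I-2 un ·: GG|Gg
G/II-1 un I-1×I-2: GG|Gg
G/II-2 ? ·: GG|Gg|gg
G/II-3 ? I-1×I-2: GG|Gg|gg
G/II-4 un I-1×I-2: GG|Gg
G/III-1 un II-1×II-2: GG|Gg
G/III-2 un II-1×II-2: GG|Gg
⇒ G over [I-1,I-2,II-1,II-2,II-3,II-4,III-1,III-2]: 216 consistent
S/I-1 ? ·: Ss|ss
S/I-2 un ·: Ss
S/II-1 aff I-1×I-2: ss
S/II-2 ? ·: SS|Ss
S/II-3 ? I-1×I-2: SS|Ss|ss
S/II-4 un I-1×I-2: SS|Ss
S/III-1 un II-1×II-2: Ss
S/III-2 ? II-1×II-2: Ss|ss
⇒ S over [I-1,I-2,II-1,II-2,II-3,II-4,III-1,III-2]: 24 consistent
U/I-1 un ·: UU|Uu
U/I-2 ? ·: UU|Uu|uu
U/II-1 un I-1×I-2: UU|Uu
U/II-2 un ·: UU|Uu
U/II-3 un I-1×I-2: UU|Uu
U/II-4 ? I-1×I-2: UU|Uu|uu
U/III-1 un II-1×II-2: UU|Uu
U/III-2 un II-1×II-2: UU|Uu
⇒ U over [I-1,I-2,II-1,II-2,II-3,II-4,III-1,III-2]: 211 consistent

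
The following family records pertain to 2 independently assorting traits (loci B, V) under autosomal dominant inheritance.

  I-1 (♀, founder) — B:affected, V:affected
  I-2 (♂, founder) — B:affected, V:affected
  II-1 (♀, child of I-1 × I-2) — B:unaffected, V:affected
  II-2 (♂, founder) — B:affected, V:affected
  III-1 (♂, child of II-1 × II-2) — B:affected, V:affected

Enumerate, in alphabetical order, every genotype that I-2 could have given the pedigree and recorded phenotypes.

B/I-1 aff ·: Bb
B/I-2 aff ·: Bb
B/II-1 un I-1×I-2: bb
B/II-2 aff ·: Bb|BB
B/III-1 aff II-1×II-2: Bb
⇒ B over [I-1,I-2,II-1,II-2,III-1]: 2 consistent
V/I-1 aff ·: Vv|VV
V/I-2 aff ·: Vv|VV
V/II-1 aff I-1×I-2: Vv|VV
V/II-2 aff ·: Vv|VV
V/III-1 aff II-1×II-2: Vv|VV
⇒ V over [I-1,I-2,II-1,II-2,III-1]: 24 consistent

I-2 ∈ {Bb VV, Bb Vv}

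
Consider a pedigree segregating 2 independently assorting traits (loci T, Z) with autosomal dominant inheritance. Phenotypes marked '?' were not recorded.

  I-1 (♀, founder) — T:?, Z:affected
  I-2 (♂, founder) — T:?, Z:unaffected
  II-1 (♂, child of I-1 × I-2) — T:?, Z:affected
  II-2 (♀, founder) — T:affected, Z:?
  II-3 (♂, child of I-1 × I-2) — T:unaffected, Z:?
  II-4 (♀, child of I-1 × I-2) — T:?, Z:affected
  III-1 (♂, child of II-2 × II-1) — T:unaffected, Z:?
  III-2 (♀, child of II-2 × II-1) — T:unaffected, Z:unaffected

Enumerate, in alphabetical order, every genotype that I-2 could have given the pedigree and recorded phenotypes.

I-2 ∈ {Tt zz, tt zz}

T/I-1 ? ·: tt|Tt
T/I-2 ? ·: tt|Tt
T/II-1 ? I-1×I-2: tt|Tt
T/II-2 aff ·: Tt
T/II-3 un I-1×I-2: tt
T/II-4 ? I-1×I-2: tt|Tt|TT
T/III-1 un II-2×II-1: tt
T/III-2 un II-2×II-1: tt
⇒ T over [I-1,I-2,II-1,II-2,II-3,II-4,III-1,III-2]: 15 consistent
Z/I-1 aff ·: Zz|ZZ
Z/I-2 un ·: zz
Z/II-1 aff I-1×I-2: Zz
Z/II-2 ? ·: zz|Zz
Z/II-3 ? I-1×I-2: zz|Zz
Z/II-4 aff I-1×I-2: Zz
Z/III-1 ? II-2×II-1: zz|Zz|ZZ
Z/III-2 un II-2×II-1: zz
⇒ Z over [I-1,I-2,II-1,II-2,II-3,II-4,III-1,III-2]: 15 consistent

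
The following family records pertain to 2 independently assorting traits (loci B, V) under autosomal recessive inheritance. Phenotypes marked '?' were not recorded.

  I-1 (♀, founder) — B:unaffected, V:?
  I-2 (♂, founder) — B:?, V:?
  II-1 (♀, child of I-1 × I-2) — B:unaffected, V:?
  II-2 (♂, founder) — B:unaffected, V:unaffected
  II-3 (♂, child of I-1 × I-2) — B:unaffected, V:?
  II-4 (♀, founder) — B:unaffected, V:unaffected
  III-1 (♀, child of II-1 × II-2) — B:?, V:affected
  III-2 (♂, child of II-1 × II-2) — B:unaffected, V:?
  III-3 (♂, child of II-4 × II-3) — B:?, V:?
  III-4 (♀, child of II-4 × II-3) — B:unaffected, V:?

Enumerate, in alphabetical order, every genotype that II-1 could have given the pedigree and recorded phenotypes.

II-1 ∈ {BB Vv, BB vv, Bb Vv, Bb vv}

B/I-1 un ·: BB|Bb
B/I-2 ? ·: BB|Bb|bb
B/II-1 un I-1×I-2: BB|Bb
B/II-2 un ·: BB|Bb
B/II-3 un I-1×I-2: BB|Bb
B/II-4 un ·: BB|Bb
B/III-1 ? II-1×II-2: BB|Bb|bb
B/III-2 un II-1×II-2: BB|Bb
B/III-3 ? II-4×II-3: BB|Bb|bb
B/III-4 un II-4×II-3: BB|Bb
⇒ B over [I-1,I-2,II-1,II-2,II-3,II-4,III-1,III-2,III-3,III-4]: 900 consistent
V/I-1 ? ·: VV|Vv|vv
V/I-2 ? ·: VV|Vv|vv
V/II-1 ? I-1×I-2: Vv|vv
V/II-2 un ·: Vv
V/II-3 ? I-1×I-2: VV|Vv|vv
V/II-4 un ·: VV|Vv
V/III-1 aff II-1×II-2: vv
V/III-2 ? II-1×II-2: VV|Vv|vv
V/III-3 ? II-4×II-3: VV|Vv|vv
V/III-4 ? II-4×II-3: VV|Vv|vv
⇒ V over [I-1,I-2,II-1,II-2,II-3,II-4,III-1,III-2,III-3,III-4]: 491 consistent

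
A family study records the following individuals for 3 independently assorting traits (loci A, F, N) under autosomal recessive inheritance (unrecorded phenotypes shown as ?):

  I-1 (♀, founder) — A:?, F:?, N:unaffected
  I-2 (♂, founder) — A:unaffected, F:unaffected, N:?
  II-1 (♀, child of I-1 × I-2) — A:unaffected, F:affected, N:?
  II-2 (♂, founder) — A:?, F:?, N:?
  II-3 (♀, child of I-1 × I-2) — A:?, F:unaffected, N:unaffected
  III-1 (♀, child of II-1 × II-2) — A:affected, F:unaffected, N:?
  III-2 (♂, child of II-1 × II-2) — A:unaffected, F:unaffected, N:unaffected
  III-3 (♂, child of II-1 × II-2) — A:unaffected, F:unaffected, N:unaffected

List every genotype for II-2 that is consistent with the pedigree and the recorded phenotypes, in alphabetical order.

II-2 ∈ {Aa FF NN, Aa FF Nn, Aa FF nn, Aa Ff NN, Aa Ff Nn, Aa Ff nn, aa FF NN, aa FF Nn, aa FF nn, aa Ff NN, aa Ff Nn, aa Ff nn}

A/I-1 ? ·: AA|Aa|aa
A/I-2 un ·: AA|Aa
A/II-1 un I-1×I-2: Aa
A/II-2 ? ·: Aa|aa
A/II-3 ? I-1×I-2: AA|Aa|aa
A/III-1 aff II-1×II-2: aa
A/III-2 un II-1×II-2: AA|Aa
A/III-3 un II-1×II-2: AA|Aa
⇒ A over [I-1,I-2,II-1,II-2,II-3,III-1,III-2,III-3]: 50 consistent
F/I-1 ? ·: Ff|ff
F/I-2 un ·: Ff
F/II-1 aff I-1×I-2: ff
F/II-2 ? ·: FF|Ff
F/II-3 un I-1×I-2: FF|Ff
F/III-1 un II-1×II-2: Ff
F/III-2 un II-1×II-2: Ff
F/III-3 un II-1×II-2: Ff
⇒ F over [I-1,I-2,II-1,II-2,II-3,III-1,III-2,III-3]: 6 consistent
N/I-1 un ·: NN|Nn
N/I-2 ? ·: NN|Nn|nn
N/II-1 ? I-1×I-2: NN|Nn|nn
N/II-2 ? ·: NN|Nn|nn
N/II-3 un I-1×I-2: NN|Nn
N/III-1 ? II-1×II-2: NN|Nn|nn
N/III-2 un II-1×II-2: NN|Nn
N/III-3 un II-1×II-2: NN|Nn
⇒ N over [I-1,I-2,II-1,II-2,II-3,III-1,III-2,III-3]: 255 consistent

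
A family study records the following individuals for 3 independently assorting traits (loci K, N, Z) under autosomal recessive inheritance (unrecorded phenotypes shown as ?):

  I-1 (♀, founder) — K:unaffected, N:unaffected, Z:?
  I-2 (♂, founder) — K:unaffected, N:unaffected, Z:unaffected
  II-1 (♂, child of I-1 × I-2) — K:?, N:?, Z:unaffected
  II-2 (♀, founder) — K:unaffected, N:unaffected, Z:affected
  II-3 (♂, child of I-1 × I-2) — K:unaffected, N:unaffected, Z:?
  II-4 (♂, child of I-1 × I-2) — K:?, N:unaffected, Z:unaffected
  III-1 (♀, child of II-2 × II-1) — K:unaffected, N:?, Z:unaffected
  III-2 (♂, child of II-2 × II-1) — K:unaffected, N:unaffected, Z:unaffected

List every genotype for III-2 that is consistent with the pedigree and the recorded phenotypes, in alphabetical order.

K/I-1 un ·: KK|Kk
K/I-2 un ·: KK|Kk
K/II-1 ? I-1×I-2: KK|Kk|kk
K/II-2 un ·: KK|Kk
K/II-3 un I-1×I-2: KK|Kk
K/II-4 ? I-1×I-2: KK|Kk|kk
K/III-1 un II-2×II-1: KK|Kk
K/III-2 un II-2×II-1: KK|Kk
⇒ K over [I-1,I-2,II-1,II-2,II-3,II-4,III-1,III-2]: 199 consistent
N/I-1 un ·: NN|Nn
N/I-2 un ·: NN|Nn
N/II-1 ? I-1×I-2: NN|Nn|nn
N/II-2 un ·: NN|Nn
N/II-3 un I-1×I-2: NN|Nn
N/II-4 un I-1×I-2: NN|Nn
N/III-1 ? II-2×II-1: NN|Nn|nn
N/III-2 un II-2×II-1: NN|Nn
⇒ N over [I-1,I-2,II-1,II-2,II-3,II-4,III-1,III-2]: 197 consistent
Z/I-1 ? ·: ZZ|Zz|zz
Z/I-2 un ·: ZZ|Zz
Z/II-1 un I-1×I-2: ZZ|Zz
Z/II-2 aff ·: zz
Z/II-3 ? I-1×I-2: ZZ|Zz|zz
Z/II-4 un I-1×I-2: ZZ|Zz
Z/III-1 un II-2×II-1: Zz
Z/III-2 un II-2×II-1: Zz
⇒ Z over [I-1,I-2,II-1,II-2,II-3,II-4,III-1,III-2]: 32 consistent

III-2 ∈ {KK NN Zz, KK Nn Zz, Kk NN Zz, Kk Nn Zz}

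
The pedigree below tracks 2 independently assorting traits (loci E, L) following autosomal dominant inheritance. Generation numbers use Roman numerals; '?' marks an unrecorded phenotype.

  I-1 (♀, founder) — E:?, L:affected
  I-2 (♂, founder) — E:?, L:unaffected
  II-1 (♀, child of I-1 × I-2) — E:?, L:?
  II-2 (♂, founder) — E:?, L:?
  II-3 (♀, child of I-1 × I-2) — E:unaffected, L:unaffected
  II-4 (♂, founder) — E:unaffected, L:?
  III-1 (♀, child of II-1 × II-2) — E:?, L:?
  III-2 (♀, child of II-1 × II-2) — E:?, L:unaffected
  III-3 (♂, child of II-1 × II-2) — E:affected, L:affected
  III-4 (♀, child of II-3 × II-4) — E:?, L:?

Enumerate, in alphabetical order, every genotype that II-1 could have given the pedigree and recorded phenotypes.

E/I-1 ? ·: ee|Ee
E/I-2 ? ·: ee|Ee
E/II-1 ? I-1×I-2: ee|Ee|EE
E/II-2 ? ·: ee|Ee|EE
E/II-3 un I-1×I-2: ee
E/II-4 un ·: ee
E/III-1 ? II-1×II-2: ee|Ee|EE
E/III-2 ? II-1×II-2: ee|Ee|EE
E/III-3 aff II-1×II-2: Ee|EE
E/III-4 ? II-3×II-4: ee
⇒ E over [I-1,I-2,II-1,II-2,II-3,II-4,III-1,III-2,III-3,III-4]: 120 consistent
L/I-1 aff ·: Ll
L/I-2 un ·: ll
L/II-1 ? I-1×I-2: ll|Ll
L/II-2 ? ·: ll|Ll
L/II-3 un I-1×I-2: ll
L/II-4 ? ·: ll|Ll|LL
L/III-1 ? II-1×II-2: ll|Ll|LL
L/III-2 un II-1×II-2: ll
L/III-3 aff II-1×II-2: Ll|LL
L/III-4 ? II-3×II-4: ll|Ll
⇒ L over [I-1,I-2,II-1,II-2,II-3,II-4,III-1,III-2,III-3,III-4]: 40 consistent

II-1 ∈ {EE Ll, EE ll, Ee Ll, Ee ll, ee Ll, ee ll}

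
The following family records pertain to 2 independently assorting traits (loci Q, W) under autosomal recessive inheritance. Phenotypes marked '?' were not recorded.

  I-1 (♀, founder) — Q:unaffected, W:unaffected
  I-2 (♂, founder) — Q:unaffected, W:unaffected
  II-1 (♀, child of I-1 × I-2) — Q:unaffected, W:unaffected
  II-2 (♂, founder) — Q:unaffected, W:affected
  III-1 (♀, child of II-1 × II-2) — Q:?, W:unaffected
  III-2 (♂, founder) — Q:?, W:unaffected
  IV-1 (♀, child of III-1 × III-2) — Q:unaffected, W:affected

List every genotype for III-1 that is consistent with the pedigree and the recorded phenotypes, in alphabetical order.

III-1 ∈ {QQ Ww, Qq Ww, qq Ww}

Q/I-1 un ·: QQ|Qq
Q/I-2 un ·: QQ|Qq
Q/II-1 un I-1×I-2: QQ|Qq
Q/II-2 un ·: QQ|Qq
Q/III-1 ? II-1×II-2: QQ|Qq|qq
Q/III-2 ? ·: QQ|Qq|qq
Q/IV-1 un III-1×III-2: QQ|Qq
⇒ Q over [I-1,I-2,II-1,II-2,III-1,III-2,IV-1]: 112 consistent
W/I-1 un ·: WW|Ww
W/I-2 un ·: WW|Ww
W/II-1 un I-1×I-2: WW|Ww
W/II-2 aff ·: ww
W/III-1 un II-1×II-2: Ww
W/III-2 un ·: Ww
W/IV-1 aff III-1×III-2: ww
⇒ W over [I-1,I-2,II-1,II-2,III-1,III-2,IV-1]: 7 consistent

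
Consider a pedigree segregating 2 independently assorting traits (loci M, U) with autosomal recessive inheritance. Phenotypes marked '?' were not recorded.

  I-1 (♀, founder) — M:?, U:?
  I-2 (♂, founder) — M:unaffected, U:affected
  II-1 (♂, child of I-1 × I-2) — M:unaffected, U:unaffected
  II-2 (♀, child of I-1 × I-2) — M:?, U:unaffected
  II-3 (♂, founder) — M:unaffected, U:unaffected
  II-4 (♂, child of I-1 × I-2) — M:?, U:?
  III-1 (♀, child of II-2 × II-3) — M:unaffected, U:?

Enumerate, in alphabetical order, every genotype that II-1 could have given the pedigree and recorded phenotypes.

M/I-1 ? ·: MM|Mm|mm
M/I-2 un ·: MM|Mm
M/II-1 un I-1×I-2: MM|Mm
M/II-2 ? I-1×I-2: MM|Mm|mm
M/II-3 un ·: MM|Mm
M/II-4 ? I-1×I-2: MM|Mm|mm
M/III-1 un II-2×II-3: MM|Mm
⇒ M over [I-1,I-2,II-1,II-2,II-3,II-4,III-1]: 129 consistent
U/I-1 ? ·: UU|Uu
U/I-2 aff ·: uu
U/II-1 un I-1×I-2: Uu
U/II-2 un I-1×I-2: Uu
U/II-3 un ·: UU|Uu
U/II-4 ? I-1×I-2: Uu|uu
U/III-1 ? II-2×II-3: UU|Uu|uu
⇒ U over [I-1,I-2,II-1,II-2,II-3,II-4,III-1]: 15 consistent

II-1 ∈ {MM Uu, Mm Uu}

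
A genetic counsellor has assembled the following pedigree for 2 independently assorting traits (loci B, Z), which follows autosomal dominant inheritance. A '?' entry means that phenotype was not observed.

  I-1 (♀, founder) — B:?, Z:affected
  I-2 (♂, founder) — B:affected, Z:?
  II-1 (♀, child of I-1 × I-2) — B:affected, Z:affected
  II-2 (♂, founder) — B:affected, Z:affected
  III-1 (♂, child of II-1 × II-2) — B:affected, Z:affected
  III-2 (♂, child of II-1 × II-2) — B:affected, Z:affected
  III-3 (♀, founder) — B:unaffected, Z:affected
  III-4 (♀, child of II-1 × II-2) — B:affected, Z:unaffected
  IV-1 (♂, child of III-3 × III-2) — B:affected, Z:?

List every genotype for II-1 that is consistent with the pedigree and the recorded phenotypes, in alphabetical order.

B/I-1 ? ·: bb|Bb|BB
B/I-2 aff ·: Bb|BB
B/II-1 aff I-1×I-2: Bb|BB
B/II-2 aff ·: Bb|BB
B/III-1 aff II-1×II-2: Bb|BB
B/III-2 aff II-1×II-2: Bb|BB
B/III-3 un ·: bb
B/III-4 aff II-1×II-2: Bb|BB
B/IV-1 aff III-3×III-2: Bb
⇒ B over [I-1,I-2,II-1,II-2,III-1,III-2,III-3,III-4,IV-1]: 116 consistent
Z/I-1 aff ·: Zz|ZZ
Z/I-2 ? ·: zz|Zz|ZZ
Z/II-1 aff I-1×I-2: Zz
Z/II-2 aff ·: Zz
Z/III-1 aff II-1×II-2: Zz|ZZ
Z/III-2 aff II-1×II-2: Zz|ZZ
Z/III-3 aff ·: Zz|ZZ
Z/III-4 un II-1×II-2: zz
Z/IV-1 ? III-3×III-2: zz|Zz|ZZ
⇒ Z over [I-1,I-2,II-1,II-2,III-1,III-2,III-3,III-4,IV-1]: 80 consistent

II-1 ∈ {BB Zz, Bb Zz}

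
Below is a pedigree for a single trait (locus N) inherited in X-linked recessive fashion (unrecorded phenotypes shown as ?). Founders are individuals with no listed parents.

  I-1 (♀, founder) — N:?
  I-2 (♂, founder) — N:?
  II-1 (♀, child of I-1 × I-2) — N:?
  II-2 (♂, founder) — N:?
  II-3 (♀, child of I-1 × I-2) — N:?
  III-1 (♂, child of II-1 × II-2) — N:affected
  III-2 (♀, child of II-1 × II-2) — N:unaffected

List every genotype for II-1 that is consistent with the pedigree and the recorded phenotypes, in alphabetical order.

II-1 ∈ {X^NX^n, X^nX^n}

N/I-1 ? ·: X^NX^N|X^NX^n|X^nX^n
N/I-2 ? ·: X^NY|X^nY
N/II-1 ? I-1×I-2: X^NX^n|X^nX^n
N/II-2 ? ·: X^NY|X^nY
N/II-3 ? I-1×I-2: X^NX^N|X^NX^n|X^nX^n
N/III-1 aff II-1×II-2: X^nY
N/III-2 un II-1×II-2: X^NX^N|X^NX^n
⇒ N over [I-1,I-2,II-1,II-2,II-3,III-1,III-2]: 21 consistent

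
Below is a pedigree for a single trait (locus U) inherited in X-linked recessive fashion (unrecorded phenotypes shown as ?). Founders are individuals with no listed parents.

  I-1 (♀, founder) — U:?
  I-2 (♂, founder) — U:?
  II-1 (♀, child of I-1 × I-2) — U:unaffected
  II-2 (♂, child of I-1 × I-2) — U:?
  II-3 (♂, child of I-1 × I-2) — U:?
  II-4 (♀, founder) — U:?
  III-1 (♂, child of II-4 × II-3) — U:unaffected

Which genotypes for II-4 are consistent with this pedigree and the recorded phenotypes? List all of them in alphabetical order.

U/I-1 ? ·: X^UX^U|X^UX^u|X^uX^u
U/I-2 ? ·: X^UY|X^uY
U/II-1 un I-1×I-2: X^UX^U|X^UX^u
U/II-2 ? I-1×I-2: X^UY|X^uY
U/II-3 ? I-1×I-2: X^UY|X^uY
U/II-4 ? ·: X^UX^U|X^UX^u
U/III-1 un II-4×II-3: X^UY
⇒ U over [I-1,I-2,II-1,II-2,II-3,II-4,III-1]: 30 consistent

II-4 ∈ {X^UX^U, X^UX^u}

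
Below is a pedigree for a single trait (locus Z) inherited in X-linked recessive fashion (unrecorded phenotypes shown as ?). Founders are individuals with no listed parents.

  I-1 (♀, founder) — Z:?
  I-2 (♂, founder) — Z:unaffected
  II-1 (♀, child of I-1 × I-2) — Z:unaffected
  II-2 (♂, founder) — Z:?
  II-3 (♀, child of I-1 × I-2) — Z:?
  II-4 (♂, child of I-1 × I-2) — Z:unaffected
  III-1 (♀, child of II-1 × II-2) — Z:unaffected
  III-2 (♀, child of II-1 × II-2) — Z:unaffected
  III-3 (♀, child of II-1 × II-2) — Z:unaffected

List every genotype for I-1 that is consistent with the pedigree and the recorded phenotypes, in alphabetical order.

Z/I-1 ? ·: X^ZX^Z|X^ZX^z
Z/I-2 un ·: X^ZY
Z/II-1 un I-1×I-2: X^ZX^Z|X^ZX^z
Z/II-2 ? ·: X^ZY|X^zY
Z/II-3 ? I-1×I-2: X^ZX^Z|X^ZX^z
Z/II-4 un I-1×I-2: X^ZY
Z/III-1 un II-1×II-2: X^ZX^Z|X^ZX^z
Z/III-2 un II-1×II-2: X^ZX^Z|X^ZX^z
Z/III-3 un II-1×II-2: X^ZX^Z|X^ZX^z
⇒ Z over [I-1,I-2,II-1,II-2,II-3,II-4,III-1,III-2,III-3]: 24 consistent

I-1 ∈ {X^ZX^Z, X^ZX^z}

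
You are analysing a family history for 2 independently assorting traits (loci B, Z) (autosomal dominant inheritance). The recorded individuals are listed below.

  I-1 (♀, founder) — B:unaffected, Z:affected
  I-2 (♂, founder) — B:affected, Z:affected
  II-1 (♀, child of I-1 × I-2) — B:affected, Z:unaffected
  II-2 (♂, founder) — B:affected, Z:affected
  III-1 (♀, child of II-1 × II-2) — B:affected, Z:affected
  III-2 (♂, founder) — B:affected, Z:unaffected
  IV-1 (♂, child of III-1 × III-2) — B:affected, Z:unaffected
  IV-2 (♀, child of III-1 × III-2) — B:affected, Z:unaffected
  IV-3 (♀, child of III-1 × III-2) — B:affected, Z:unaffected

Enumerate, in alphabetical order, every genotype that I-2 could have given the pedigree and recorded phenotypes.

I-2 ∈ {BB Zz, Bb Zz}

B/I-1 un ·: bb
B/I-2 aff ·: Bb|BB
B/II-1 aff I-1×I-2: Bb
B/II-2 aff ·: Bb|BB
B/III-1 aff II-1×II-2: Bb|BB
B/III-2 aff ·: Bb|BB
B/IV-1 aff III-1×III-2: Bb|BB
B/IV-2 aff III-1×III-2: Bb|BB
B/IV-3 aff III-1×III-2: Bb|BB
⇒ B over [I-1,I-2,II-1,II-2,III-1,III-2,IV-1,IV-2,IV-3]: 100 consistent
Z/I-1 aff ·: Zz
Z/I-2 aff ·: Zz
Z/II-1 un I-1×I-2: zz
Z/II-2 aff ·: Zz|ZZ
Z/III-1 aff II-1×II-2: Zz
Z/III-2 un ·: zz
Z/IV-1 un III-1×III-2: zz
Z/IV-2 un III-1×III-2: zz
Z/IV-3 un III-1×III-2: zz
⇒ Z over [I-1,I-2,II-1,II-2,III-1,III-2,IV-1,IV-2,IV-3]: 2 consistent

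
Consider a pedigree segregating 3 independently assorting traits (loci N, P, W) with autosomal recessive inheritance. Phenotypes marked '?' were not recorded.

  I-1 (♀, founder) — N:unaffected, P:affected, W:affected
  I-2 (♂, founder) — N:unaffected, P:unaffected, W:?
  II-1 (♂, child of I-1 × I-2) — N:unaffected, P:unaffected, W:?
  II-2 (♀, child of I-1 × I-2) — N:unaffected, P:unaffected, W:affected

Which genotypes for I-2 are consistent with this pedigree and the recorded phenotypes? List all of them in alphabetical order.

N/I-1 un ·: NN|Nn
N/I-2 un ·: NN|Nn
N/II-1 un I-1×I-2: NN|Nn
N/II-2 un I-1×I-2: NN|Nn
⇒ N over [I-1,I-2,II-1,II-2]: 13 consistent
P/I-1 aff ·: pp
P/I-2 un ·: PP|Pp
P/II-1 un I-1×I-2: Pp
P/II-2 un I-1×I-2: Pp
⇒ P over [I-1,I-2,II-1,II-2]: 2 consistent
W/I-1 aff ·: ww
W/I-2 ? ·: Ww|ww
W/II-1 ? I-1×I-2: Ww|ww
W/II-2 aff I-1×I-2: ww
⇒ W over [I-1,I-2,II-1,II-2]: 3 consistent

I-2 ∈ {NN PP Ww, NN PP ww, NN Pp Ww, NN Pp ww, Nn PP Ww, Nn PP ww, Nn Pp Ww, Nn Pp ww}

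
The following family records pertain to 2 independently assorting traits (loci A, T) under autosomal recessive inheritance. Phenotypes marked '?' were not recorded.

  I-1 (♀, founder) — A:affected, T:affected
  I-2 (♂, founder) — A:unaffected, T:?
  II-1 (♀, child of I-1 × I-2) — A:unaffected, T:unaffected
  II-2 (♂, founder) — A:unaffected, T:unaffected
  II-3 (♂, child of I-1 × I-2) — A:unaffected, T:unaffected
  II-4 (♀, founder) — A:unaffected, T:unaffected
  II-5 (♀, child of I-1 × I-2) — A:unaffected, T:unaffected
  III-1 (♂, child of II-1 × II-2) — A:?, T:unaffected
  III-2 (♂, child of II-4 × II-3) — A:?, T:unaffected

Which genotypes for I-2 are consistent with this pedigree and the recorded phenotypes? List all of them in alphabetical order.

I-2 ∈ {AA TT, AA Tt, Aa TT, Aa Tt}

A/I-1 aff ·: aa
A/I-2 un ·: AA|Aa
A/II-1 un I-1×I-2: Aa
A/II-2 un ·: AA|Aa
A/II-3 un I-1×I-2: Aa
A/II-4 un ·: AA|Aa
A/II-5 un I-1×I-2: Aa
A/III-1 ? II-1×II-2: AA|Aa|aa
A/III-2 ? II-4×II-3: AA|Aa|aa
⇒ A over [I-1,I-2,II-1,II-2,II-3,II-4,II-5,III-1,III-2]: 50 consistent
T/I-1 aff ·: tt
T/I-2 ? ·: TT|Tt
T/II-1 un I-1×I-2: Tt
T/II-2 un ·: TT|Tt
T/II-3 un I-1×I-2: Tt
T/II-4 un ·: TT|Tt
T/II-5 un I-1×I-2: Tt
T/III-1 un II-1×II-2: TT|Tt
T/III-2 un II-4×II-3: TT|Tt
⇒ T over [I-1,I-2,II-1,II-2,II-3,II-4,II-5,III-1,III-2]: 32 consistent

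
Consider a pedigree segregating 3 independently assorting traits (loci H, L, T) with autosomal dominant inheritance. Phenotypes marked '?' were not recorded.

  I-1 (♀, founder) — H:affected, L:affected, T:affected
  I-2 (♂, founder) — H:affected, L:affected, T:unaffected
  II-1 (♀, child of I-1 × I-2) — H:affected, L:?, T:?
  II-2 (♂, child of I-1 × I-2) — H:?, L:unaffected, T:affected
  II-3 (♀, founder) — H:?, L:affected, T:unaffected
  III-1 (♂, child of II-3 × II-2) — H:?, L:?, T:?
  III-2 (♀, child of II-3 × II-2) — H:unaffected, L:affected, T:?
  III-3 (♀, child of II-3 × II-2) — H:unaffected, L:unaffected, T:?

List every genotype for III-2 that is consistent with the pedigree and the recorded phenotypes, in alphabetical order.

H/I-1 aff ·: Hh|HH
H/I-2 aff ·: Hh|HH
H/II-1 aff I-1×I-2: Hh|HH
H/II-2 ? I-1×I-2: hh|Hh
H/II-3 ? ·: hh|Hh
H/III-1 ? II-3×II-2: hh|Hh|HH
H/III-2 un II-3×II-2: hh
H/III-3 un II-3×II-2: hh
⇒ H over [I-1,I-2,II-1,II-2,II-3,III-1,III-2,III-3]: 36 consistent
L/I-1 aff ·: Ll
L/I-2 aff ·: Ll
L/II-1 ? I-1×I-2: ll|Ll|LL
L/II-2 un I-1×I-2: ll
L/II-3 aff ·: Ll
L/III-1 ? II-3×II-2: ll|Ll
L/III-2 aff II-3×II-2: Ll
L/III-3 un II-3×II-2: ll
⇒ L over [I-1,I-2,II-1,II-2,II-3,III-1,III-2,III-3]: 6 consistent
T/I-1 aff ·: Tt|TT
T/I-2 un ·: tt
T/II-1 ? I-1×I-2: tt|Tt
T/II-2 aff I-1×I-2: Tt
T/II-3 un ·: tt
T/III-1 ? II-3×II-2: tt|Tt
T/III-2 ? II-3×II-2: tt|Tt
T/III-3 ? II-3×II-2: tt|Tt
⇒ T over [I-1,I-2,II-1,II-2,II-3,III-1,III-2,III-3]: 24 consistent

III-2 ∈ {hh Ll Tt, hh Ll tt}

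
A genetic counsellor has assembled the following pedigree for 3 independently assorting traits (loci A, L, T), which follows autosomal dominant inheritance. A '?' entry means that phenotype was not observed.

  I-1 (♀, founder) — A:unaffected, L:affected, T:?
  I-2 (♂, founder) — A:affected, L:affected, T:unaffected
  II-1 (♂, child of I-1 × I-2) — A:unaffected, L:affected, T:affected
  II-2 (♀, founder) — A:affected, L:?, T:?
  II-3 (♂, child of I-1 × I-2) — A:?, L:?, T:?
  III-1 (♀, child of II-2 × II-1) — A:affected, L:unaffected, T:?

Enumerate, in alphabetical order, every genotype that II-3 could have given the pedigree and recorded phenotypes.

II-3 ∈ {Aa LL Tt, Aa LL tt, Aa Ll Tt, Aa Ll tt, Aa ll Tt, Aa ll tt, aa LL Tt, aa LL tt, aa Ll Tt, aa Ll tt, aa ll Tt, aa ll tt}

A/I-1 un ·: aa
A/I-2 aff ·: Aa
A/II-1 un I-1×I-2: aa
A/II-2 aff ·: Aa|AA
A/II-3 ? I-1×I-2: aa|Aa
A/III-1 aff II-2×II-1: Aa
⇒ A over [I-1,I-2,II-1,II-2,II-3,III-1]: 4 consistent
L/I-1 aff ·: Ll|LL
L/I-2 aff ·: Ll|LL
L/II-1 aff I-1×I-2: Ll
L/II-2 ? ·: ll|Ll
L/II-3 ? I-1×I-2: ll|Ll|LL
L/III-1 un II-2×II-1: ll
⇒ L over [I-1,I-2,II-1,II-2,II-3,III-1]: 14 consistent
T/I-1 ? ·: Tt|TT
T/I-2 un ·: tt
T/II-1 aff I-1×I-2: Tt
T/II-2 ? ·: tt|Tt|TT
T/II-3 ? I-1×I-2: tt|Tt
T/III-1 ? II-2×II-1: tt|Tt|TT
⇒ T over [I-1,I-2,II-1,II-2,II-3,III-1]: 21 consistent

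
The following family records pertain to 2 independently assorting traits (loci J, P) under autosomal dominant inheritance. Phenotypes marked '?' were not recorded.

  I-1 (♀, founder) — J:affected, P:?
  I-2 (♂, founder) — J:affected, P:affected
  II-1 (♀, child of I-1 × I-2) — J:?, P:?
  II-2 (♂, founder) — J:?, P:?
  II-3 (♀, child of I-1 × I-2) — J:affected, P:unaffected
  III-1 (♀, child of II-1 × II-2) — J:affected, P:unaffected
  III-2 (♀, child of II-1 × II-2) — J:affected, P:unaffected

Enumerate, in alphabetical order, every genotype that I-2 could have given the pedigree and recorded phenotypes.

J/I-1 aff ·: Jj|JJ
J/I-2 aff ·: Jj|JJ
J/II-1 ? I-1×I-2: jj|Jj|JJ
J/II-2 ? ·: jj|Jj|JJ
J/II-3 aff I-1×I-2: Jj|JJ
J/III-1 aff II-1×II-2: Jj|JJ
J/III-2 aff II-1×II-2: Jj|JJ
⇒ J over [I-1,I-2,II-1,II-2,II-3,III-1,III-2]: 100 consistent
P/I-1 ? ·: pp|Pp
P/I-2 aff ·: Pp
P/II-1 ? I-1×I-2: pp|Pp
P/II-2 ? ·: pp|Pp
P/II-3 un I-1×I-2: pp
P/III-1 un II-1×II-2: pp
P/III-2 un II-1×II-2: pp
⇒ P over [I-1,I-2,II-1,II-2,II-3,III-1,III-2]: 8 consistent

I-2 ∈ {JJ Pp, Jj Pp}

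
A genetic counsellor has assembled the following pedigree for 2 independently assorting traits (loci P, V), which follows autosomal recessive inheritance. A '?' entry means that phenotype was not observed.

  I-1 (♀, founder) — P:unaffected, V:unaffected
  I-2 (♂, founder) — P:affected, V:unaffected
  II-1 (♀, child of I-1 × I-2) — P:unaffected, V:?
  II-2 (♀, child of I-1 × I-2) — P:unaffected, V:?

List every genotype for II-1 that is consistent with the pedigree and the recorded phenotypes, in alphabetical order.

II-1 ∈ {Pp VV, Pp Vv, Pp vv}

P/I-1 un ·: PP|Pp
P/I-2 aff ·: pp
P/II-1 un I-1×I-2: Pp
P/II-2 un I-1×I-2: Pp
⇒ P over [I-1,I-2,II-1,II-2]: 2 consistent
V/I-1 un ·: VV|Vv
V/I-2 un ·: VV|Vv
V/II-1 ? I-1×I-2: VV|Vv|vv
V/II-2 ? I-1×I-2: VV|Vv|vv
⇒ V over [I-1,I-2,II-1,II-2]: 18 consistent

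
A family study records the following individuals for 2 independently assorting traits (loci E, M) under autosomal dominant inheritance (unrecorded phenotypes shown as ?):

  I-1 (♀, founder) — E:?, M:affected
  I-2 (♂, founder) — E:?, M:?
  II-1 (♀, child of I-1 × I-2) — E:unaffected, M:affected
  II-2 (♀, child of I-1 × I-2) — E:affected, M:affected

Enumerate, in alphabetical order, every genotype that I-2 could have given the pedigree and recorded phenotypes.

I-2 ∈ {Ee MM, Ee Mm, Ee mm, ee MM, ee Mm, ee mm}

E/I-1 ? ·: ee|Ee
E/I-2 ? ·: ee|Ee
E/II-1 un I-1×I-2: ee
E/II-2 aff I-1×I-2: Ee|EE
⇒ E over [I-1,I-2,II-1,II-2]: 4 consistent
M/I-1 aff ·: Mm|MM
M/I-2 ? ·: mm|Mm|MM
M/II-1 aff I-1×I-2: Mm|MM
M/II-2 aff I-1×I-2: Mm|MM
⇒ M over [I-1,I-2,II-1,II-2]: 15 consistent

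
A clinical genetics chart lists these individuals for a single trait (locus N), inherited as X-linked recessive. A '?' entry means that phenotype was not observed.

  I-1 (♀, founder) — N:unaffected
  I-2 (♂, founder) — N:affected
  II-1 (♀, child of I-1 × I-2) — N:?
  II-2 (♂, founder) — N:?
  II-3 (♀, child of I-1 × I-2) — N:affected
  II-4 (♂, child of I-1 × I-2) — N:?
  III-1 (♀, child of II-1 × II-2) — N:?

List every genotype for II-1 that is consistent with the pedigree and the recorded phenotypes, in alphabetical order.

II-1 ∈ {X^NX^n, X^nX^n}

N/I-1 un ·: X^NX^n
N/I-2 aff ·: X^nY
N/II-1 ? I-1×I-2: X^NX^n|X^nX^n
N/II-2 ? ·: X^NY|X^nY
N/II-3 aff I-1×I-2: X^nX^n
N/II-4 ? I-1×I-2: X^NY|X^nY
N/III-1 ? II-1×II-2: X^NX^N|X^NX^n|X^nX^n
⇒ N over [I-1,I-2,II-1,II-2,II-3,II-4,III-1]: 12 consistent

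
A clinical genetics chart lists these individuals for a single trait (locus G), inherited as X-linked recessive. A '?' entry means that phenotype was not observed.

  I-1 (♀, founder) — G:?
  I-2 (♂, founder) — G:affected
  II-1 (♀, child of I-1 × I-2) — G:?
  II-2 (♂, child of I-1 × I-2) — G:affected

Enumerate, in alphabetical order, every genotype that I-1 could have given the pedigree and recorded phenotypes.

G/I-1 ? ·: X^GX^g|X^gX^g
G/I-2 aff ·: X^gY
G/II-1 ? I-1×I-2: X^GX^g|X^gX^g
G/II-2 aff I-1×I-2: X^gY
⇒ G over [I-1,I-2,II-1,II-2]: 3 consistent

I-1 ∈ {X^GX^g, X^gX^g}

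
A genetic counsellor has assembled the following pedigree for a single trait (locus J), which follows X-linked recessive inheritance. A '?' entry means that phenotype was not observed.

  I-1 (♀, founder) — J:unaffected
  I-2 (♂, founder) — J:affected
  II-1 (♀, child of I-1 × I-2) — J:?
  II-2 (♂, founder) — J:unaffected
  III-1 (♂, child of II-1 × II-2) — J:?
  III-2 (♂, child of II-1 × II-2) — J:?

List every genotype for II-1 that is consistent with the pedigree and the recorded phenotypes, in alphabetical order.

II-1 ∈ {X^JX^j, X^jX^j}

J/I-1 un ·: X^JX^J|X^JX^j
J/I-2 aff ·: X^jY
J/II-1 ? I-1×I-2: X^JX^j|X^jX^j
J/II-2 un ·: X^JY
J/III-1 ? II-1×II-2: X^JY|X^jY
J/III-2 ? II-1×II-2: X^JY|X^jY
⇒ J over [I-1,I-2,II-1,II-2,III-1,III-2]: 9 consistent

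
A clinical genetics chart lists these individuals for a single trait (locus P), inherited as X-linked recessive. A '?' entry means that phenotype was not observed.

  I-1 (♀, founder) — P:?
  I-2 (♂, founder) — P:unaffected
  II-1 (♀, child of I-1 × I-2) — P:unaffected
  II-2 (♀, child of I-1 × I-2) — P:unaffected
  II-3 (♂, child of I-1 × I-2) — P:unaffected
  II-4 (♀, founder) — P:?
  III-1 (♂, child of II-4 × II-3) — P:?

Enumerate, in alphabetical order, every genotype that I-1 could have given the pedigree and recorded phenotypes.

P/I-1 ? ·: X^PX^P|X^PX^p
P/I-2 un ·: X^PY
P/II-1 un I-1×I-2: X^PX^P|X^PX^p
P/II-2 un I-1×I-2: X^PX^P|X^PX^p
P/II-3 un I-1×I-2: X^PY
P/II-4 ? ·: X^PX^P|X^PX^p|X^pX^p
P/III-1 ? II-4×II-3: X^PY|X^pY
⇒ P over [I-1,I-2,II-1,II-2,II-3,II-4,III-1]: 20 consistent

I-1 ∈ {X^PX^P, X^PX^p}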